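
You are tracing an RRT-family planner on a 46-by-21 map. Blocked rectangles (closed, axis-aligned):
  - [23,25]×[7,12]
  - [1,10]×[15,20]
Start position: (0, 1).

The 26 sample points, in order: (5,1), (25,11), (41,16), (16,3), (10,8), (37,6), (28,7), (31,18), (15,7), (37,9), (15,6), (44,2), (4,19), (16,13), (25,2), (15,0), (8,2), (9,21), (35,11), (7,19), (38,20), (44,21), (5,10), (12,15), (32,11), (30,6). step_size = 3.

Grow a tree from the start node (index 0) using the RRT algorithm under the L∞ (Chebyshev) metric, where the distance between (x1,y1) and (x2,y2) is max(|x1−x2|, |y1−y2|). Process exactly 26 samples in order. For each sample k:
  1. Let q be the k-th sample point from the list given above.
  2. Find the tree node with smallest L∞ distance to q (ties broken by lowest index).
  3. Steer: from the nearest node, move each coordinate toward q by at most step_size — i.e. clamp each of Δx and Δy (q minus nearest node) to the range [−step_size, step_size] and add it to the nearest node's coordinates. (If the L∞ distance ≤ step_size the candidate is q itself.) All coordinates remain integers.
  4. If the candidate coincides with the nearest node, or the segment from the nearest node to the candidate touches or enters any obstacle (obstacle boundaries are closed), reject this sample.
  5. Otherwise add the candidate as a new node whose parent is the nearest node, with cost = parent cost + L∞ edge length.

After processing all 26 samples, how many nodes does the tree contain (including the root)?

1. q=(5,1) nearest=0 d=5 new=(3,1) → add node 1 parent=0 cost=3
2. q=(25,11) nearest=1 d=22 new=(6,4) → add node 2 parent=1 cost=6
3. q=(41,16) nearest=2 d=35 new=(9,7) → add node 3 parent=2 cost=9
4. q=(16,3) nearest=3 d=7 new=(12,4) → add node 4 parent=3 cost=12
5. q=(10,8) nearest=3 d=1 new=(10,8) → add node 5 parent=3 cost=10
6. q=(37,6) nearest=4 d=25 new=(15,6) → add node 6 parent=4 cost=15
7. q=(28,7) nearest=6 d=13 new=(18,7) → add node 7 parent=6 cost=18
8. q=(31,18) nearest=7 d=13 new=(21,10) → add node 8 parent=7 cost=21
9. q=(15,7) nearest=6 d=1 new=(15,7) → add node 9 parent=6 cost=16
10. q=(37,9) nearest=8 d=16 new=(24,9) → blocked by [23,25]×[7,12], reject
11. q=(15,6) nearest=6 d=0 → coincident, reject
12. q=(44,2) nearest=8 d=23 new=(24,7) → blocked by [23,25]×[7,12], reject
13. q=(4,19) nearest=5 d=11 new=(7,11) → add node 10 parent=5 cost=13
14. q=(16,13) nearest=8 d=5 new=(18,13) → add node 11 parent=8 cost=24
15. q=(25,2) nearest=7 d=7 new=(21,4) → add node 12 parent=7 cost=21
16. q=(15,0) nearest=4 d=4 new=(15,1) → add node 13 parent=4 cost=15
17. q=(8,2) nearest=2 d=2 new=(8,2) → add node 14 parent=2 cost=8
18. q=(9,21) nearest=11 d=9 new=(15,16) → add node 15 parent=11 cost=27
19. q=(35,11) nearest=8 d=14 new=(24,11) → blocked by [23,25]×[7,12], reject
20. q=(7,19) nearest=10 d=8 new=(7,14) → add node 16 parent=10 cost=16
21. q=(38,20) nearest=8 d=17 new=(24,13) → blocked by [23,25]×[7,12], reject
22. q=(44,21) nearest=8 d=23 new=(24,13) → blocked by [23,25]×[7,12], reject
23. q=(5,10) nearest=10 d=2 new=(5,10) → add node 17 parent=10 cost=15
24. q=(12,15) nearest=15 d=3 new=(12,15) → add node 18 parent=15 cost=30
25. q=(32,11) nearest=8 d=11 new=(24,11) → blocked by [23,25]×[7,12], reject
26. q=(30,6) nearest=8 d=9 new=(24,7) → blocked by [23,25]×[7,12], reject

Node count: 19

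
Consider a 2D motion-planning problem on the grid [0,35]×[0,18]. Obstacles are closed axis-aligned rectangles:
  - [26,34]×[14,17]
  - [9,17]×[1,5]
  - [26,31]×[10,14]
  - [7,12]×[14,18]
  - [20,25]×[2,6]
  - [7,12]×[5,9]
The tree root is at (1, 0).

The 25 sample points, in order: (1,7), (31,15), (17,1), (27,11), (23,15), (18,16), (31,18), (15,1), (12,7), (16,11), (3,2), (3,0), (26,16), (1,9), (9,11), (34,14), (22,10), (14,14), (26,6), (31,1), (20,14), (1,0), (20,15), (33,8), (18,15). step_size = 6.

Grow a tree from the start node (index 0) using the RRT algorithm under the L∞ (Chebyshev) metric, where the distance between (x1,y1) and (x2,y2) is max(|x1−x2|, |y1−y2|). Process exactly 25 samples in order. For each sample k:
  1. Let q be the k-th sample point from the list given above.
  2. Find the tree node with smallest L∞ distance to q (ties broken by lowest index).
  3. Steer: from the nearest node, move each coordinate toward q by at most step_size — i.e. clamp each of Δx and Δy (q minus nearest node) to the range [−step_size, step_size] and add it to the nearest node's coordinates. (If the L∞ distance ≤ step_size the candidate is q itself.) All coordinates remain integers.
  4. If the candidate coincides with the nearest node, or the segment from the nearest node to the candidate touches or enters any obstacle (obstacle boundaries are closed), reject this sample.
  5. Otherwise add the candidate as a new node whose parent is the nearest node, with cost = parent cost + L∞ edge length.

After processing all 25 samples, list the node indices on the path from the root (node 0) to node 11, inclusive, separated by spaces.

Path: 0 1 6 7 8 9 11

1. q=(1,7) nearest=0 d=7 new=(1,6) → add node 1 parent=0 cost=6
2. q=(31,15) nearest=0 d=30 new=(7,6) → blocked by [7,12]×[5,9], reject
3. q=(17,1) nearest=0 d=16 new=(7,1) → add node 2 parent=0 cost=6
4. q=(27,11) nearest=2 d=20 new=(13,7) → blocked by [9,17]×[1,5], reject
5. q=(23,15) nearest=2 d=16 new=(13,7) → blocked by [9,17]×[1,5], reject
6. q=(18,16) nearest=2 d=15 new=(13,7) → blocked by [9,17]×[1,5], reject
7. q=(31,18) nearest=2 d=24 new=(13,7) → blocked by [9,17]×[1,5], reject
8. q=(15,1) nearest=2 d=8 new=(13,1) → blocked by [9,17]×[1,5], reject
9. q=(12,7) nearest=2 d=6 new=(12,7) → blocked by [9,17]×[1,5], reject
10. q=(16,11) nearest=2 d=10 new=(13,7) → blocked by [9,17]×[1,5], reject
11. q=(3,2) nearest=0 d=2 new=(3,2) → add node 3 parent=0 cost=2
12. q=(3,0) nearest=0 d=2 new=(3,0) → add node 4 parent=0 cost=2
13. q=(26,16) nearest=2 d=19 new=(13,7) → blocked by [9,17]×[1,5], reject
14. q=(1,9) nearest=1 d=3 new=(1,9) → add node 5 parent=1 cost=9
15. q=(9,11) nearest=1 d=8 new=(7,11) → add node 6 parent=1 cost=12
16. q=(34,14) nearest=2 d=27 new=(13,7) → blocked by [9,17]×[1,5], reject
17. q=(22,10) nearest=2 d=15 new=(13,7) → blocked by [9,17]×[1,5], reject
18. q=(14,14) nearest=6 d=7 new=(13,14) → add node 7 parent=6 cost=18
19. q=(26,6) nearest=7 d=13 new=(19,8) → add node 8 parent=7 cost=24
20. q=(31,1) nearest=8 d=12 new=(25,2) → blocked by [20,25]×[2,6], reject
21. q=(20,14) nearest=8 d=6 new=(20,14) → add node 9 parent=8 cost=30
22. q=(1,0) nearest=0 d=0 → coincident, reject
23. q=(20,15) nearest=9 d=1 new=(20,15) → add node 10 parent=9 cost=31
24. q=(33,8) nearest=9 d=13 new=(26,8) → add node 11 parent=9 cost=36
25. q=(18,15) nearest=9 d=2 new=(18,15) → add node 12 parent=9 cost=32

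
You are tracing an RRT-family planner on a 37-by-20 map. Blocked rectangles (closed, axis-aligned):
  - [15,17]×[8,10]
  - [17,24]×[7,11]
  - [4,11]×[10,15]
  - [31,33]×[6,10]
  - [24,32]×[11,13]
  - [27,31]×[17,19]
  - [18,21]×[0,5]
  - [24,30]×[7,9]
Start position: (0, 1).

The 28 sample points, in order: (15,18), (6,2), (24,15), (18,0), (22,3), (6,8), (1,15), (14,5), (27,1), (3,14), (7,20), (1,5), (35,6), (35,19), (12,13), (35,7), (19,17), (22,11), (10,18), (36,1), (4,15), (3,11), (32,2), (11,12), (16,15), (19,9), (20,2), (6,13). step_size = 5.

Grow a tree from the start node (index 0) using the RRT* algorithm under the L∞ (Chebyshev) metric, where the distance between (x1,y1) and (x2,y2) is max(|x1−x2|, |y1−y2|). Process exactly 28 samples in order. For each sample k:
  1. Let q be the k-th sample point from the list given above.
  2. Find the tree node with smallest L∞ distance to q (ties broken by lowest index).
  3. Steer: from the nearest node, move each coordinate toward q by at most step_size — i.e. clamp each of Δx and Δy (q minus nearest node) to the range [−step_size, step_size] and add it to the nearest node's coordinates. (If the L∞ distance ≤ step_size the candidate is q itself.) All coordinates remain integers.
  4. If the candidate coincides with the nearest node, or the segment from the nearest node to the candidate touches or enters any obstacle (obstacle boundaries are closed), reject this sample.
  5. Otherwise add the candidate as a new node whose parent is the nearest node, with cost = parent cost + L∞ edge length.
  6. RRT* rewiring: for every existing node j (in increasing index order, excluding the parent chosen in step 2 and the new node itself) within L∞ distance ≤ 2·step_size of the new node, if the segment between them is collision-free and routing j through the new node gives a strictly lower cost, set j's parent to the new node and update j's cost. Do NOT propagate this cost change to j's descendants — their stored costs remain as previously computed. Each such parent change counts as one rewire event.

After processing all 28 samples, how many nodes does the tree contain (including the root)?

Node count: 12

1. q=(15,18) nearest=0 d=17 new=(5,6) → add node 1 parent=0 cost=5
2. q=(6,2) nearest=1 d=4 new=(6,2) → add node 2 parent=1 cost=9
3. q=(24,15) nearest=2 d=18 new=(11,7) → add node 3 parent=2 cost=14
4. q=(18,0) nearest=3 d=7 new=(16,2) → add node 4 parent=3 cost=19
5. q=(22,3) nearest=4 d=6 new=(21,3) → blocked by [18,21]×[0,5], reject
6. q=(6,8) nearest=1 d=2 new=(6,8) → add node 5 parent=1 cost=7; rewire 3→5 (12<14); rewire 4→5 (17<19)
7. q=(1,15) nearest=5 d=7 new=(1,13) → blocked by [4,11]×[10,15], reject
8. q=(14,5) nearest=3 d=3 new=(14,5) → add node 6 parent=3 cost=15
9. q=(27,1) nearest=4 d=11 new=(21,1) → blocked by [18,21]×[0,5], reject
10. q=(3,14) nearest=5 d=6 new=(3,13) → blocked by [4,11]×[10,15], reject
11. q=(7,20) nearest=5 d=12 new=(7,13) → blocked by [4,11]×[10,15], reject
12. q=(1,5) nearest=0 d=4 new=(1,5) → add node 7 parent=0 cost=4
13. q=(35,6) nearest=4 d=19 new=(21,6) → blocked by [18,21]×[0,5], reject
14. q=(35,19) nearest=4 d=19 new=(21,7) → blocked by [17,24]×[7,11], reject
15. q=(12,13) nearest=3 d=6 new=(12,12) → add node 8 parent=3 cost=17
16. q=(35,7) nearest=4 d=19 new=(21,7) → blocked by [17,24]×[7,11], reject
17. q=(19,17) nearest=8 d=7 new=(17,17) → add node 9 parent=8 cost=22
18. q=(22,11) nearest=9 d=6 new=(22,12) → add node 10 parent=9 cost=27
19. q=(10,18) nearest=8 d=6 new=(10,17) → blocked by [4,11]×[10,15], reject
20. q=(36,1) nearest=10 d=14 new=(27,7) → blocked by [17,24]×[7,11], reject
21. q=(4,15) nearest=5 d=7 new=(4,13) → blocked by [4,11]×[10,15], reject
22. q=(3,11) nearest=5 d=3 new=(3,11) → blocked by [4,11]×[10,15], reject
23. q=(32,2) nearest=10 d=10 new=(27,7) → blocked by [17,24]×[7,11], reject
24. q=(11,12) nearest=8 d=1 new=(11,12) → blocked by [4,11]×[10,15], reject
25. q=(16,15) nearest=9 d=2 new=(16,15) → add node 11 parent=9 cost=24
26. q=(19,9) nearest=10 d=3 new=(19,9) → blocked by [17,24]×[7,11], reject
27. q=(20,2) nearest=4 d=4 new=(20,2) → blocked by [18,21]×[0,5], reject
28. q=(6,13) nearest=5 d=5 new=(6,13) → blocked by [4,11]×[10,15], reject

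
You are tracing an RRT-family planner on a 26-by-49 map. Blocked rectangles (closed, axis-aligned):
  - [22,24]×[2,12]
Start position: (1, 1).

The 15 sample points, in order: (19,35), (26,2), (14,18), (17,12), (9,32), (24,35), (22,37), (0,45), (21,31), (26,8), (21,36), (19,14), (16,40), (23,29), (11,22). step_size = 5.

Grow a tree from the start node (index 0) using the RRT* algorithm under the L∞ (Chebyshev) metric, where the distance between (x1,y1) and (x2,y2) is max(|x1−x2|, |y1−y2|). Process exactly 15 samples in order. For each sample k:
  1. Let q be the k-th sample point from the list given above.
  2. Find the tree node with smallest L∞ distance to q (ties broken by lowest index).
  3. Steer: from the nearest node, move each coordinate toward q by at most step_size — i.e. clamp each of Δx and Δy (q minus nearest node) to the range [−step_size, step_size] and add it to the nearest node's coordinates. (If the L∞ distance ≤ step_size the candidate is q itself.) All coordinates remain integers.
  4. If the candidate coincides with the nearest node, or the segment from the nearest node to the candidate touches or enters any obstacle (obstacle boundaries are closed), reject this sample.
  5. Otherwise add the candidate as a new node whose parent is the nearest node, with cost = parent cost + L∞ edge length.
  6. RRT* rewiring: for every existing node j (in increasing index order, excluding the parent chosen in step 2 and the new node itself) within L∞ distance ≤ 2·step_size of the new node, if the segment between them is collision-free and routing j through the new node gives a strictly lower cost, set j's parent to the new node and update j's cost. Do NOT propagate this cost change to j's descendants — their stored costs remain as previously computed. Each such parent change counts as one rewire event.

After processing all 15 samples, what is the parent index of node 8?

1. q=(19,35) nearest=0 d=34 new=(6,6) → add node 1 parent=0 cost=5
2. q=(26,2) nearest=1 d=20 new=(11,2) → add node 2 parent=1 cost=10
3. q=(14,18) nearest=1 d=12 new=(11,11) → add node 3 parent=1 cost=10
4. q=(17,12) nearest=3 d=6 new=(16,12) → add node 4 parent=3 cost=15
5. q=(9,32) nearest=4 d=20 new=(11,17) → add node 5 parent=4 cost=20
6. q=(24,35) nearest=5 d=18 new=(16,22) → add node 6 parent=5 cost=25
7. q=(22,37) nearest=6 d=15 new=(21,27) → add node 7 parent=6 cost=30
8. q=(0,45) nearest=7 d=21 new=(16,32) → add node 8 parent=7 cost=35
9. q=(21,31) nearest=7 d=4 new=(21,31) → add node 9 parent=7 cost=34
10. q=(26,8) nearest=4 d=10 new=(21,8) → add node 10 parent=4 cost=20
11. q=(21,36) nearest=8 d=5 new=(21,36) → add node 11 parent=8 cost=40
12. q=(19,14) nearest=4 d=3 new=(19,14) → add node 12 parent=4 cost=18
13. q=(16,40) nearest=11 d=5 new=(16,40) → add node 13 parent=11 cost=45
14. q=(23,29) nearest=7 d=2 new=(23,29) → add node 14 parent=7 cost=32; rewire 11→14 (39<40)
15. q=(11,22) nearest=5 d=5 new=(11,22) → add node 15 parent=5 cost=25

Parent of node 8: 7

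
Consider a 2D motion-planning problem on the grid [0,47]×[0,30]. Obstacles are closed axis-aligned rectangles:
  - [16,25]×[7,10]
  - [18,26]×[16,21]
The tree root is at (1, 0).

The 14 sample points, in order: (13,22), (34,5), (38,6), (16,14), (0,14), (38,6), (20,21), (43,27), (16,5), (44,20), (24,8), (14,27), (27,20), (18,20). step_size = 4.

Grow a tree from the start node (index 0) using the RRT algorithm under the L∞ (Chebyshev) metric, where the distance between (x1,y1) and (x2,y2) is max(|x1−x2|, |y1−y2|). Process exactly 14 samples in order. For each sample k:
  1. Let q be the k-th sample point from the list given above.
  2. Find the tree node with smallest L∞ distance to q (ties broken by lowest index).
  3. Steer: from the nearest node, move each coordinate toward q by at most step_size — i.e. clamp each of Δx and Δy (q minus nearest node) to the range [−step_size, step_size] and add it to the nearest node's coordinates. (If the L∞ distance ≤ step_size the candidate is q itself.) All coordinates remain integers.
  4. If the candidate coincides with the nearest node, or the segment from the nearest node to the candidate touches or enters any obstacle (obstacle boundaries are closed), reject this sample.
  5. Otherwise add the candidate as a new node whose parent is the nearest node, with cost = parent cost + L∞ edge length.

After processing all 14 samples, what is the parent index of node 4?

1. q=(13,22) nearest=0 d=22 new=(5,4) → add node 1 parent=0 cost=4
2. q=(34,5) nearest=1 d=29 new=(9,5) → add node 2 parent=1 cost=8
3. q=(38,6) nearest=2 d=29 new=(13,6) → add node 3 parent=2 cost=12
4. q=(16,14) nearest=3 d=8 new=(16,10) → blocked by [16,25]×[7,10], reject
5. q=(0,14) nearest=2 d=9 new=(5,9) → add node 4 parent=2 cost=12
6. q=(38,6) nearest=3 d=25 new=(17,6) → add node 5 parent=3 cost=16
7. q=(20,21) nearest=3 d=15 new=(17,10) → blocked by [16,25]×[7,10], reject
8. q=(43,27) nearest=5 d=26 new=(21,10) → blocked by [16,25]×[7,10], reject
9. q=(16,5) nearest=5 d=1 new=(16,5) → add node 6 parent=5 cost=17
10. q=(44,20) nearest=5 d=27 new=(21,10) → blocked by [16,25]×[7,10], reject
11. q=(24,8) nearest=5 d=7 new=(21,8) → blocked by [16,25]×[7,10], reject
12. q=(14,27) nearest=4 d=18 new=(9,13) → add node 7 parent=4 cost=16
13. q=(27,20) nearest=3 d=14 new=(17,10) → blocked by [16,25]×[7,10], reject
14. q=(18,20) nearest=7 d=9 new=(13,17) → add node 8 parent=7 cost=20

Parent of node 4: 2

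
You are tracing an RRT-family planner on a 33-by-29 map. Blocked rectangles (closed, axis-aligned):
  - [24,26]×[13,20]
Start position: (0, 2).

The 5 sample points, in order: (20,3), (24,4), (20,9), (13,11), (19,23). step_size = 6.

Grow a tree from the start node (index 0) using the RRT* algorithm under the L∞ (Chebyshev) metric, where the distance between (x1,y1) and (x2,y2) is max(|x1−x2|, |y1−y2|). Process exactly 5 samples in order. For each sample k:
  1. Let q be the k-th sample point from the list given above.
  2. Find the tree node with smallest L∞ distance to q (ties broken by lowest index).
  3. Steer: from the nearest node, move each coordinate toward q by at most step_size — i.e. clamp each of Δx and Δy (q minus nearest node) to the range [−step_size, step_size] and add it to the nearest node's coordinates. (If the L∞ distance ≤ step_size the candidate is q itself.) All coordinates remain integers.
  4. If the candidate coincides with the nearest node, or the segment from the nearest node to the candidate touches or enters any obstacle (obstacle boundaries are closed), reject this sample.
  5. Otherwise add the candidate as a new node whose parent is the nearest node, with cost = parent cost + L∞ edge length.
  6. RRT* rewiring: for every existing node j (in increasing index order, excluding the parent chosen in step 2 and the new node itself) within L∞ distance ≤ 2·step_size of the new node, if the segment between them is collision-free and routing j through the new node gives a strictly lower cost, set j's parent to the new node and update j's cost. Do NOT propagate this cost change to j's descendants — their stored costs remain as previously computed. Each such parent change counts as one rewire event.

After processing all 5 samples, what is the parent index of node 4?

1. q=(20,3) nearest=0 d=20 new=(6,3) → add node 1 parent=0 cost=6
2. q=(24,4) nearest=1 d=18 new=(12,4) → add node 2 parent=1 cost=12
3. q=(20,9) nearest=2 d=8 new=(18,9) → add node 3 parent=2 cost=18
4. q=(13,11) nearest=3 d=5 new=(13,11) → add node 4 parent=3 cost=23
5. q=(19,23) nearest=4 d=12 new=(19,17) → add node 5 parent=4 cost=29

Parent of node 4: 3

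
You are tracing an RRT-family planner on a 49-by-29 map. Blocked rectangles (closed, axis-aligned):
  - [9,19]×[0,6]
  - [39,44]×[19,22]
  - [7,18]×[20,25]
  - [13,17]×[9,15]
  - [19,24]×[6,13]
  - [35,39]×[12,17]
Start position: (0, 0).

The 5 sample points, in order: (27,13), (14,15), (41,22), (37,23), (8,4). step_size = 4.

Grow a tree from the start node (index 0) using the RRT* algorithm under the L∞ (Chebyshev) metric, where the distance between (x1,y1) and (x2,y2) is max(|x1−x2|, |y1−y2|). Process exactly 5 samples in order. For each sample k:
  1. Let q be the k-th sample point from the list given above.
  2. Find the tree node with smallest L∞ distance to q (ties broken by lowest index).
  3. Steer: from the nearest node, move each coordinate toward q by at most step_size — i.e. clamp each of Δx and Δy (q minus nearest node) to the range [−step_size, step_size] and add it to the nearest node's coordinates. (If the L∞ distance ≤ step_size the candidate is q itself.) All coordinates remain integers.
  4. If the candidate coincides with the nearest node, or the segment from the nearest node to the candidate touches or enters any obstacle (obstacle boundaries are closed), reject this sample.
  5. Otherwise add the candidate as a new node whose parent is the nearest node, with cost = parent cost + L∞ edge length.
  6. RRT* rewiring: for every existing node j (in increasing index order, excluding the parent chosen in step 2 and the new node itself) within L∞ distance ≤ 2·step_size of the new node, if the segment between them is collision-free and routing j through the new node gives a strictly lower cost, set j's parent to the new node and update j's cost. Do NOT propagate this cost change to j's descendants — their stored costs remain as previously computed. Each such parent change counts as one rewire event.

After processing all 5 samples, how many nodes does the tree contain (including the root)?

Node count: 5

1. q=(27,13) nearest=0 d=27 new=(4,4) → add node 1 parent=0 cost=4
2. q=(14,15) nearest=1 d=11 new=(8,8) → add node 2 parent=1 cost=8
3. q=(41,22) nearest=2 d=33 new=(12,12) → add node 3 parent=2 cost=12
4. q=(37,23) nearest=3 d=25 new=(16,16) → blocked by [13,17]×[9,15], reject
5. q=(8,4) nearest=1 d=4 new=(8,4) → add node 4 parent=1 cost=8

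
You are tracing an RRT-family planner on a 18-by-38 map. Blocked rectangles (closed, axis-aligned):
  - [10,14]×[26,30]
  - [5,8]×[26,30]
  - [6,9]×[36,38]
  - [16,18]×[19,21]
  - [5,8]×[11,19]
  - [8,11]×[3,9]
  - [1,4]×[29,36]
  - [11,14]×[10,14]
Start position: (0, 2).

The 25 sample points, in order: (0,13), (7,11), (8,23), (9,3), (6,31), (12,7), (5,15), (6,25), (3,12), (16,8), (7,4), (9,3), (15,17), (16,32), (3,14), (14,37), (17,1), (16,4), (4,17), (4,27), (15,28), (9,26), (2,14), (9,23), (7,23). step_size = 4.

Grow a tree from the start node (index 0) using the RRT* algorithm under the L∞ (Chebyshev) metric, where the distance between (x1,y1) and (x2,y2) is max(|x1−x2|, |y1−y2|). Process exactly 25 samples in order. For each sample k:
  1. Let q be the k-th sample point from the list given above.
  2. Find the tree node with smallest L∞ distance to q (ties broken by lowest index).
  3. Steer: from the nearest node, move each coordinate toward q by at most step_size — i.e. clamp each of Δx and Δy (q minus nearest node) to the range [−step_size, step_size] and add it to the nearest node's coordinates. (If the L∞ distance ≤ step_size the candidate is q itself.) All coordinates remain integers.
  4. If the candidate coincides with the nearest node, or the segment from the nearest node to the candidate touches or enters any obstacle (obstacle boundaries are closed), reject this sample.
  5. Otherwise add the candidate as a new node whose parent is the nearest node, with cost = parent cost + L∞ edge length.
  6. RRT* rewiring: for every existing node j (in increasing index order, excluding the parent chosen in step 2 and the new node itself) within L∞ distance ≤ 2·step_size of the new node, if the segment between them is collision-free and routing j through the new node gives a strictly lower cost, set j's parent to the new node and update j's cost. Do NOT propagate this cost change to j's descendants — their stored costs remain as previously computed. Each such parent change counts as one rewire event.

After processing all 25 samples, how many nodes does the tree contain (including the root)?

Node count: 12

1. q=(0,13) nearest=0 d=11 new=(0,6) → add node 1 parent=0 cost=4
2. q=(7,11) nearest=1 d=7 new=(4,10) → add node 2 parent=1 cost=8
3. q=(8,23) nearest=2 d=13 new=(8,14) → blocked by [5,8]×[11,19], reject
4. q=(9,3) nearest=2 d=7 new=(8,6) → blocked by [8,11]×[3,9], reject
5. q=(6,31) nearest=2 d=21 new=(6,14) → blocked by [5,8]×[11,19], reject
6. q=(12,7) nearest=2 d=8 new=(8,7) → blocked by [8,11]×[3,9], reject
7. q=(5,15) nearest=2 d=5 new=(5,14) → blocked by [5,8]×[11,19], reject
8. q=(6,25) nearest=2 d=15 new=(6,14) → blocked by [5,8]×[11,19], reject
9. q=(3,12) nearest=2 d=2 new=(3,12) → add node 3 parent=2 cost=10
10. q=(16,8) nearest=2 d=12 new=(8,8) → blocked by [8,11]×[3,9], reject
11. q=(7,4) nearest=2 d=6 new=(7,6) → add node 4 parent=2 cost=12
12. q=(9,3) nearest=4 d=3 new=(9,3) → blocked by [8,11]×[3,9], reject
13. q=(15,17) nearest=2 d=11 new=(8,14) → blocked by [5,8]×[11,19], reject
14. q=(16,32) nearest=3 d=20 new=(7,16) → blocked by [5,8]×[11,19], reject
15. q=(3,14) nearest=3 d=2 new=(3,14) → add node 5 parent=3 cost=12
16. q=(14,37) nearest=5 d=23 new=(7,18) → blocked by [5,8]×[11,19], reject
17. q=(17,1) nearest=4 d=10 new=(11,2) → blocked by [8,11]×[3,9], reject
18. q=(16,4) nearest=4 d=9 new=(11,4) → blocked by [8,11]×[3,9], reject
19. q=(4,17) nearest=5 d=3 new=(4,17) → add node 6 parent=5 cost=15
20. q=(4,27) nearest=6 d=10 new=(4,21) → add node 7 parent=6 cost=19
21. q=(15,28) nearest=6 d=11 new=(8,21) → blocked by [5,8]×[11,19], reject
22. q=(9,26) nearest=7 d=5 new=(8,25) → add node 8 parent=7 cost=23
23. q=(2,14) nearest=5 d=1 new=(2,14) → add node 9 parent=5 cost=13
24. q=(9,23) nearest=8 d=2 new=(9,23) → add node 10 parent=8 cost=25
25. q=(7,23) nearest=8 d=2 new=(7,23) → add node 11 parent=8 cost=25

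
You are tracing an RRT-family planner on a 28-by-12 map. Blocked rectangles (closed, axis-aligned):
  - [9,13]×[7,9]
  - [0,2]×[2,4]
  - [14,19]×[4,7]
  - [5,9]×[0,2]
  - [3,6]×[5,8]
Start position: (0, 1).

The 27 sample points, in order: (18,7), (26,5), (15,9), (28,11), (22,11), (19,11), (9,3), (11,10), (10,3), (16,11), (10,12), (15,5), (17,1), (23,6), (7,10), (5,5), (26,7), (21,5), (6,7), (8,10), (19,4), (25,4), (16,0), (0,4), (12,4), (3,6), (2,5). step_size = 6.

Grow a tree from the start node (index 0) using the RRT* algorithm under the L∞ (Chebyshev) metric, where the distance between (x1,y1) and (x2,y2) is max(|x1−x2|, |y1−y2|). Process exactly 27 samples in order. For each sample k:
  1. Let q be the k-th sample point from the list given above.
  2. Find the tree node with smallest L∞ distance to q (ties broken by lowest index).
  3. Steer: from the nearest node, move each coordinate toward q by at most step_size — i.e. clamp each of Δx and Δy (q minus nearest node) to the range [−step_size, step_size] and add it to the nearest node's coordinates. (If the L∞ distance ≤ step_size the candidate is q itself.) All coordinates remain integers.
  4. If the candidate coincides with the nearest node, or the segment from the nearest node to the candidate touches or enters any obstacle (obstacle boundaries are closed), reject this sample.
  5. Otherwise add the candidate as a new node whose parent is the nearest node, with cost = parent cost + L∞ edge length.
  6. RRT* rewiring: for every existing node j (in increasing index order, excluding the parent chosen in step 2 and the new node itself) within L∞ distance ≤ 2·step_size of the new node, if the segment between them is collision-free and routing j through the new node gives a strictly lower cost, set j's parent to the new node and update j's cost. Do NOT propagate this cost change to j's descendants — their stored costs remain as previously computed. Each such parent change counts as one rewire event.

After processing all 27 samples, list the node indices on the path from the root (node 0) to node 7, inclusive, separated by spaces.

1. q=(18,7) nearest=0 d=18 new=(6,7) → blocked by [0,2]×[2,4], reject
2. q=(26,5) nearest=0 d=26 new=(6,5) → blocked by [0,2]×[2,4], reject
3. q=(15,9) nearest=0 d=15 new=(6,7) → blocked by [0,2]×[2,4], reject
4. q=(28,11) nearest=0 d=28 new=(6,7) → blocked by [0,2]×[2,4], reject
5. q=(22,11) nearest=0 d=22 new=(6,7) → blocked by [0,2]×[2,4], reject
6. q=(19,11) nearest=0 d=19 new=(6,7) → blocked by [0,2]×[2,4], reject
7. q=(9,3) nearest=0 d=9 new=(6,3) → add node 1 parent=0 cost=6
8. q=(11,10) nearest=1 d=7 new=(11,9) → blocked by [9,13]×[7,9], reject
9. q=(10,3) nearest=1 d=4 new=(10,3) → add node 2 parent=1 cost=10
10. q=(16,11) nearest=2 d=8 new=(16,9) → blocked by [14,19]×[4,7], reject
11. q=(10,12) nearest=1 d=9 new=(10,9) → blocked by [9,13]×[7,9], reject
12. q=(15,5) nearest=2 d=5 new=(15,5) → blocked by [14,19]×[4,7], reject
13. q=(17,1) nearest=2 d=7 new=(16,1) → add node 3 parent=2 cost=16
14. q=(23,6) nearest=3 d=7 new=(22,6) → add node 4 parent=3 cost=22
15. q=(7,10) nearest=1 d=7 new=(7,9) → add node 5 parent=1 cost=12
16. q=(5,5) nearest=1 d=2 new=(5,5) → blocked by [3,6]×[5,8], reject
17. q=(26,7) nearest=4 d=4 new=(26,7) → add node 6 parent=4 cost=26
18. q=(21,5) nearest=4 d=1 new=(21,5) → add node 7 parent=4 cost=23
19. q=(6,7) nearest=5 d=2 new=(6,7) → blocked by [3,6]×[5,8], reject
20. q=(8,10) nearest=5 d=1 new=(8,10) → add node 8 parent=5 cost=13
21. q=(19,4) nearest=7 d=2 new=(19,4) → blocked by [14,19]×[4,7], reject
22. q=(25,4) nearest=4 d=3 new=(25,4) → add node 9 parent=4 cost=25
23. q=(16,0) nearest=3 d=1 new=(16,0) → add node 10 parent=3 cost=17; rewire 7→10 (22<23)
24. q=(0,4) nearest=0 d=3 new=(0,4) → blocked by [0,2]×[2,4], reject
25. q=(12,4) nearest=2 d=2 new=(12,4) → add node 11 parent=2 cost=12; rewire 10→11 (16<17)
26. q=(3,6) nearest=1 d=3 new=(3,6) → blocked by [3,6]×[5,8], reject
27. q=(2,5) nearest=0 d=4 new=(2,5) → blocked by [0,2]×[2,4], reject

Path: 0 1 2 11 10 7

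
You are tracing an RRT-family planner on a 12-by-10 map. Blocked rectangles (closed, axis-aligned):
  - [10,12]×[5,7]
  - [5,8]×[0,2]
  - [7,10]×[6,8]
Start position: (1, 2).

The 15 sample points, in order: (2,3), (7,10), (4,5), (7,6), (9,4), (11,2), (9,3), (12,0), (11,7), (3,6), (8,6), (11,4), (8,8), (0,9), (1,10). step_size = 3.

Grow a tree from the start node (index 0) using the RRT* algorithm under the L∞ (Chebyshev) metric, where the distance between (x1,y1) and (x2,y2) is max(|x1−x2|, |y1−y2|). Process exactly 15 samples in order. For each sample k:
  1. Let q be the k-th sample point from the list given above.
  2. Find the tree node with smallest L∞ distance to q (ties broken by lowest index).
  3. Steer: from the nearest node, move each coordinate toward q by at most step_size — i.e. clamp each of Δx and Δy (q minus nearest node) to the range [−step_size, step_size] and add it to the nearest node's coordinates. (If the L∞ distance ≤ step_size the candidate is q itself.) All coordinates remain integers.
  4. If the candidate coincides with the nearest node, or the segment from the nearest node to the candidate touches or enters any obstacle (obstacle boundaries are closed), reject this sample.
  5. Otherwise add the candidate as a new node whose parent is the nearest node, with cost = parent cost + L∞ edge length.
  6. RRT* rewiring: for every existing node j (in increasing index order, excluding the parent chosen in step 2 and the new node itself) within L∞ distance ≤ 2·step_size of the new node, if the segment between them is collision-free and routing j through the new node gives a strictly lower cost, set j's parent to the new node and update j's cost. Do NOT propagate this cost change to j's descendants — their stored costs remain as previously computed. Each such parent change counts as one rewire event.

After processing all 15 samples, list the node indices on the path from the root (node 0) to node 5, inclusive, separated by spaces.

Path: 0 1 2 4 5

1. q=(2,3) nearest=0 d=1 new=(2,3) → add node 1 parent=0 cost=1
2. q=(7,10) nearest=1 d=7 new=(5,6) → add node 2 parent=1 cost=4
3. q=(4,5) nearest=2 d=1 new=(4,5) → add node 3 parent=2 cost=5
4. q=(7,6) nearest=2 d=2 new=(7,6) → blocked by [7,10]×[6,8], reject
5. q=(9,4) nearest=2 d=4 new=(8,4) → add node 4 parent=2 cost=7
6. q=(11,2) nearest=4 d=3 new=(11,2) → add node 5 parent=4 cost=10
7. q=(9,3) nearest=4 d=1 new=(9,3) → add node 6 parent=4 cost=8
8. q=(12,0) nearest=5 d=2 new=(12,0) → add node 7 parent=5 cost=12
9. q=(11,7) nearest=4 d=3 new=(11,7) → blocked by [10,12]×[5,7], reject
10. q=(3,6) nearest=3 d=1 new=(3,6) → add node 8 parent=3 cost=6
11. q=(8,6) nearest=4 d=2 new=(8,6) → blocked by [7,10]×[6,8], reject
12. q=(11,4) nearest=5 d=2 new=(11,4) → add node 9 parent=5 cost=12
13. q=(8,8) nearest=2 d=3 new=(8,8) → blocked by [7,10]×[6,8], reject
14. q=(0,9) nearest=8 d=3 new=(0,9) → add node 10 parent=8 cost=9
15. q=(1,10) nearest=10 d=1 new=(1,10) → add node 11 parent=10 cost=10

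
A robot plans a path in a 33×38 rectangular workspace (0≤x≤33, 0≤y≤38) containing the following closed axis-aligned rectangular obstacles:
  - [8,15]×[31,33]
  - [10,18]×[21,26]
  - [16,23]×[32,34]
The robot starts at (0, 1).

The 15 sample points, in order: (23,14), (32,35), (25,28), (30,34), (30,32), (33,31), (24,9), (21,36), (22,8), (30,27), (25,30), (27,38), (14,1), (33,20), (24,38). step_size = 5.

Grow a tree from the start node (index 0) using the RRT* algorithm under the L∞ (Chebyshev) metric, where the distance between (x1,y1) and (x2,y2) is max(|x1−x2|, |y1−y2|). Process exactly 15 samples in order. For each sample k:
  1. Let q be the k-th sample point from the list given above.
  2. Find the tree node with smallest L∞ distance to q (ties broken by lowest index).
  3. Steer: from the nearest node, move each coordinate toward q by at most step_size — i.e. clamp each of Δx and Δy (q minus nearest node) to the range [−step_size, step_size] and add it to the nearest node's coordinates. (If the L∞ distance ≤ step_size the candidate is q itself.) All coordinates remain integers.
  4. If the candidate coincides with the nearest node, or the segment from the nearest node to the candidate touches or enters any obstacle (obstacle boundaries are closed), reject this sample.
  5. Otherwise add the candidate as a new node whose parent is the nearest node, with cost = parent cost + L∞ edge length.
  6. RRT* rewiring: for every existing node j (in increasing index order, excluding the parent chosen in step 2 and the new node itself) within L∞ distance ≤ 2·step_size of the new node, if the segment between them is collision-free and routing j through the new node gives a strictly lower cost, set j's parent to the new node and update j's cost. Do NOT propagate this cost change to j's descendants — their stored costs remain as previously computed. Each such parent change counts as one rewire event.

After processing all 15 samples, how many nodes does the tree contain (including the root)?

1. q=(23,14) nearest=0 d=23 new=(5,6) → add node 1 parent=0 cost=5
2. q=(32,35) nearest=1 d=29 new=(10,11) → add node 2 parent=1 cost=10
3. q=(25,28) nearest=2 d=17 new=(15,16) → add node 3 parent=2 cost=15
4. q=(30,34) nearest=3 d=18 new=(20,21) → add node 4 parent=3 cost=20
5. q=(30,32) nearest=4 d=11 new=(25,26) → add node 5 parent=4 cost=25
6. q=(33,31) nearest=5 d=8 new=(30,31) → add node 6 parent=5 cost=30
7. q=(24,9) nearest=3 d=9 new=(20,11) → add node 7 parent=3 cost=20
8. q=(21,36) nearest=6 d=9 new=(25,36) → add node 8 parent=6 cost=35
9. q=(22,8) nearest=7 d=3 new=(22,8) → add node 9 parent=7 cost=23
10. q=(30,27) nearest=6 d=4 new=(30,27) → add node 10 parent=6 cost=34
11. q=(25,30) nearest=5 d=4 new=(25,30) → add node 11 parent=5 cost=29
12. q=(27,38) nearest=8 d=2 new=(27,38) → add node 12 parent=8 cost=37
13. q=(14,1) nearest=9 d=8 new=(17,3) → add node 13 parent=9 cost=28
14. q=(33,20) nearest=10 d=7 new=(33,22) → add node 14 parent=10 cost=39
15. q=(24,38) nearest=8 d=2 new=(24,38) → add node 15 parent=8 cost=37

Node count: 16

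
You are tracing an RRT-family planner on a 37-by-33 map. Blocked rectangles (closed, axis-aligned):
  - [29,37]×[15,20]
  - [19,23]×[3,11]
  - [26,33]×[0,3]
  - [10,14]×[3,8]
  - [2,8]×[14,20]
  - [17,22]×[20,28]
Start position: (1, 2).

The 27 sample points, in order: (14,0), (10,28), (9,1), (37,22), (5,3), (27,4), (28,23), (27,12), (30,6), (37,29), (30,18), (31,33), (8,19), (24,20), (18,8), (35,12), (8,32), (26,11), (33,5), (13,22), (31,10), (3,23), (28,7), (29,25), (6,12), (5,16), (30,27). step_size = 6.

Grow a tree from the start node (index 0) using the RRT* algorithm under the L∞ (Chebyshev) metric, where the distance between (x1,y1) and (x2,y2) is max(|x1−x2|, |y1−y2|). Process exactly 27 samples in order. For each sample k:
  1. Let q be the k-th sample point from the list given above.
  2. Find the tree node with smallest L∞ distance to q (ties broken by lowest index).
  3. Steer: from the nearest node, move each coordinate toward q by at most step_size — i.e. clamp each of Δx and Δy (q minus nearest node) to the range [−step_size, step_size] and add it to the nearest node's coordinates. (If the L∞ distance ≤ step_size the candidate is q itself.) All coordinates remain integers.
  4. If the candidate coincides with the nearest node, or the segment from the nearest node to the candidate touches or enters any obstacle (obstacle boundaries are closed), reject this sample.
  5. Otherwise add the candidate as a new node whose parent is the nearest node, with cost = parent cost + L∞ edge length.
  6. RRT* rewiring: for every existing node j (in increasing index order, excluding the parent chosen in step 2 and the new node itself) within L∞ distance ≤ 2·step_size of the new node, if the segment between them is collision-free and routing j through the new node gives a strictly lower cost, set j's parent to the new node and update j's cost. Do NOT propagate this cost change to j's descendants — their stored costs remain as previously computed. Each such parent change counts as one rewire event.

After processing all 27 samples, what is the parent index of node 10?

Parent of node 10: 6

1. q=(14,0) nearest=0 d=13 new=(7,0) → add node 1 parent=0 cost=6
2. q=(10,28) nearest=0 d=26 new=(7,8) → add node 2 parent=0 cost=6
3. q=(9,1) nearest=1 d=2 new=(9,1) → add node 3 parent=1 cost=8
4. q=(37,22) nearest=3 d=28 new=(15,7) → blocked by [10,14]×[3,8], reject
5. q=(5,3) nearest=1 d=3 new=(5,3) → add node 4 parent=1 cost=9
6. q=(27,4) nearest=3 d=18 new=(15,4) → blocked by [10,14]×[3,8], reject
7. q=(28,23) nearest=2 d=21 new=(13,14) → add node 5 parent=2 cost=12
8. q=(27,12) nearest=5 d=14 new=(19,12) → add node 6 parent=5 cost=18
9. q=(30,6) nearest=6 d=11 new=(25,6) → blocked by [19,23]×[3,11], reject
10. q=(37,29) nearest=6 d=18 new=(25,18) → add node 7 parent=6 cost=24
11. q=(30,18) nearest=7 d=5 new=(30,18) → blocked by [29,37]×[15,20], reject
12. q=(31,33) nearest=7 d=15 new=(31,24) → add node 8 parent=7 cost=30
13. q=(8,19) nearest=5 d=5 new=(8,19) → blocked by [2,8]×[14,20], reject
14. q=(24,20) nearest=7 d=2 new=(24,20) → add node 9 parent=7 cost=26
15. q=(18,8) nearest=6 d=4 new=(18,8) → add node 10 parent=6 cost=22
16. q=(35,12) nearest=7 d=10 new=(31,12) → add node 11 parent=7 cost=30
17. q=(8,32) nearest=9 d=16 new=(18,26) → blocked by [17,22]×[20,28], reject
18. q=(26,11) nearest=11 d=5 new=(26,11) → add node 12 parent=11 cost=35
19. q=(33,5) nearest=11 d=7 new=(33,6) → add node 13 parent=11 cost=36
20. q=(13,22) nearest=5 d=8 new=(13,20) → add node 14 parent=5 cost=18
21. q=(31,10) nearest=11 d=2 new=(31,10) → add node 15 parent=11 cost=32
22. q=(3,23) nearest=5 d=10 new=(7,20) → blocked by [2,8]×[14,20], reject
23. q=(28,7) nearest=15 d=3 new=(28,7) → add node 16 parent=15 cost=35
24. q=(29,25) nearest=8 d=2 new=(29,25) → add node 17 parent=8 cost=32
25. q=(6,12) nearest=2 d=4 new=(6,12) → add node 18 parent=2 cost=10
26. q=(5,16) nearest=18 d=4 new=(5,16) → blocked by [2,8]×[14,20], reject
27. q=(30,27) nearest=17 d=2 new=(30,27) → add node 19 parent=17 cost=34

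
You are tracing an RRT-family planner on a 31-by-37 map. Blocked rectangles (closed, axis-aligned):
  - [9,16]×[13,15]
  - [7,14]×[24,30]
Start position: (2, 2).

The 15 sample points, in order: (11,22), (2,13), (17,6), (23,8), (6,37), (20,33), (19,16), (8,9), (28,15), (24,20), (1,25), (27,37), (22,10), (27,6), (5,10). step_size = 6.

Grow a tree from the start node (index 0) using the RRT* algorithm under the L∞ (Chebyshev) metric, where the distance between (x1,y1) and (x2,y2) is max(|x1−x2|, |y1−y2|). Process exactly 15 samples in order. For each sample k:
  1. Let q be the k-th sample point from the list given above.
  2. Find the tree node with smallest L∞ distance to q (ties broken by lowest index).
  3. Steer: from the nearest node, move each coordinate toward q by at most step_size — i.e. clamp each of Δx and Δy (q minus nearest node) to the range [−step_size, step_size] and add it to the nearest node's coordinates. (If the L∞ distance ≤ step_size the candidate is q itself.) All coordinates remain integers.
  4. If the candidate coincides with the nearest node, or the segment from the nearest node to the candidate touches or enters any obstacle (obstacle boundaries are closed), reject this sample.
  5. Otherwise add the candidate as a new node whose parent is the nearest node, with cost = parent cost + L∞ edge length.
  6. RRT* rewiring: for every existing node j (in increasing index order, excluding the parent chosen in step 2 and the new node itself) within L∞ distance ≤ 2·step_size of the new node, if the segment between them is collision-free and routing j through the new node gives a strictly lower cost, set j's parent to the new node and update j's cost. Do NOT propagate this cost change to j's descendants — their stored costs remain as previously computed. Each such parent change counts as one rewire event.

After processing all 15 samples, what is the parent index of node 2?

Parent of node 2: 1

1. q=(11,22) nearest=0 d=20 new=(8,8) → add node 1 parent=0 cost=6
2. q=(2,13) nearest=1 d=6 new=(2,13) → add node 2 parent=1 cost=12
3. q=(17,6) nearest=1 d=9 new=(14,6) → add node 3 parent=1 cost=12
4. q=(23,8) nearest=3 d=9 new=(20,8) → add node 4 parent=3 cost=18
5. q=(6,37) nearest=2 d=24 new=(6,19) → add node 5 parent=2 cost=18
6. q=(20,33) nearest=5 d=14 new=(12,25) → blocked by [7,14]×[24,30], reject
7. q=(19,16) nearest=4 d=8 new=(19,14) → add node 6 parent=4 cost=24
8. q=(8,9) nearest=1 d=1 new=(8,9) → add node 7 parent=1 cost=7; rewire 5→7 (17<18); rewire 6→7 (18<24)
9. q=(28,15) nearest=4 d=8 new=(26,14) → add node 8 parent=4 cost=24
10. q=(24,20) nearest=6 d=6 new=(24,20) → add node 9 parent=6 cost=24
11. q=(1,25) nearest=5 d=6 new=(1,25) → add node 10 parent=5 cost=23
12. q=(27,37) nearest=9 d=17 new=(27,26) → add node 11 parent=9 cost=30
13. q=(22,10) nearest=4 d=2 new=(22,10) → add node 12 parent=4 cost=20
14. q=(27,6) nearest=12 d=5 new=(27,6) → add node 13 parent=12 cost=25
15. q=(5,10) nearest=1 d=3 new=(5,10) → add node 14 parent=1 cost=9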